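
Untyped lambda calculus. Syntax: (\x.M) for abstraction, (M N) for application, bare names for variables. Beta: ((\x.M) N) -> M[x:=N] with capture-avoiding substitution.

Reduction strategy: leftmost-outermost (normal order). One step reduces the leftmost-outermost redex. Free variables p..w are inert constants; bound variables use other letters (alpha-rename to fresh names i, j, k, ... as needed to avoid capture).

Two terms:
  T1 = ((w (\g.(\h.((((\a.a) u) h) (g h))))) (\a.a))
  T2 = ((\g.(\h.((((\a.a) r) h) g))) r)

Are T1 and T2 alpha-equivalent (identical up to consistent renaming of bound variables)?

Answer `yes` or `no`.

Term 1: ((w (\g.(\h.((((\a.a) u) h) (g h))))) (\a.a))
Term 2: ((\g.(\h.((((\a.a) r) h) g))) r)
Alpha-equivalence: compare structure up to binder renaming.
Result: False

Answer: no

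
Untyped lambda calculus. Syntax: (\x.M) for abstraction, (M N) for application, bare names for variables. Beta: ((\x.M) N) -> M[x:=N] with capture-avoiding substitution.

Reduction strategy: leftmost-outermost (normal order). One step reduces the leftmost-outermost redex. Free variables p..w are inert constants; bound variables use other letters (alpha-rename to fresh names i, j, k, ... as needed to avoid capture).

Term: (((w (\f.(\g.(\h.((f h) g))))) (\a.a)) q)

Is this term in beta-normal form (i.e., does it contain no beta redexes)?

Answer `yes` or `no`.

Term: (((w (\f.(\g.(\h.((f h) g))))) (\a.a)) q)
No beta redexes found.

Answer: yes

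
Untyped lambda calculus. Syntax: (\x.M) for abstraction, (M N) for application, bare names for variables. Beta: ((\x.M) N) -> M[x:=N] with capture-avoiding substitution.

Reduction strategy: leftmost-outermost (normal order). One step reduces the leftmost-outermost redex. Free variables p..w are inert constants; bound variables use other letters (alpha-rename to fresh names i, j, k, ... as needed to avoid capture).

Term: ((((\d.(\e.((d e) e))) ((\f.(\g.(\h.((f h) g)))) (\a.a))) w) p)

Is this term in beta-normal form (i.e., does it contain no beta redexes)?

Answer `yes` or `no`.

Term: ((((\d.(\e.((d e) e))) ((\f.(\g.(\h.((f h) g)))) (\a.a))) w) p)
Found 2 beta redex(es).

Answer: no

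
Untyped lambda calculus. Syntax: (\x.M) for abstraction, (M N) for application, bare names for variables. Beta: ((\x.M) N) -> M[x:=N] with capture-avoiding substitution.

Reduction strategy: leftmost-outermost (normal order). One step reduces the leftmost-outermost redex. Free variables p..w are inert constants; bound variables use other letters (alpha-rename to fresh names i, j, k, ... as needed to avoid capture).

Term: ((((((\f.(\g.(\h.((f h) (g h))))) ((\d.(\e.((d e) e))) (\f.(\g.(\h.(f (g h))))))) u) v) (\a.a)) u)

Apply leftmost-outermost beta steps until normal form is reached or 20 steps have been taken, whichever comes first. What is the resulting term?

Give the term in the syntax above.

Step 0: ((((((\f.(\g.(\h.((f h) (g h))))) ((\d.(\e.((d e) e))) (\f.(\g.(\h.(f (g h))))))) u) v) (\a.a)) u)
Step 1: (((((\g.(\h.((((\d.(\e.((d e) e))) (\f.(\g.(\h.(f (g h)))))) h) (g h)))) u) v) (\a.a)) u)
Step 2: ((((\h.((((\d.(\e.((d e) e))) (\f.(\g.(\h.(f (g h)))))) h) (u h))) v) (\a.a)) u)
Step 3: ((((((\d.(\e.((d e) e))) (\f.(\g.(\h.(f (g h)))))) v) (u v)) (\a.a)) u)
Step 4: (((((\e.(((\f.(\g.(\h.(f (g h))))) e) e)) v) (u v)) (\a.a)) u)
Step 5: ((((((\f.(\g.(\h.(f (g h))))) v) v) (u v)) (\a.a)) u)
Step 6: (((((\g.(\h.(v (g h)))) v) (u v)) (\a.a)) u)
Step 7: ((((\h.(v (v h))) (u v)) (\a.a)) u)
Step 8: (((v (v (u v))) (\a.a)) u)

Answer: (((v (v (u v))) (\a.a)) u)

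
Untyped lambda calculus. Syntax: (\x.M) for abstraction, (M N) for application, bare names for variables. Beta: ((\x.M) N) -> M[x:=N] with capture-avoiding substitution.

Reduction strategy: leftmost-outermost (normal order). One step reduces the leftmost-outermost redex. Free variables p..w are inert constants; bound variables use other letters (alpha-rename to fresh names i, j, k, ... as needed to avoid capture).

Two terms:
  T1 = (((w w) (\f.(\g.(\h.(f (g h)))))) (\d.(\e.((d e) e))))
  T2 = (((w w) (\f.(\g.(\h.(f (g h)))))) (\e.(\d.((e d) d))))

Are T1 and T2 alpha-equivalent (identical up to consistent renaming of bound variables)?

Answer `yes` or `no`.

Answer: yes

Derivation:
Term 1: (((w w) (\f.(\g.(\h.(f (g h)))))) (\d.(\e.((d e) e))))
Term 2: (((w w) (\f.(\g.(\h.(f (g h)))))) (\e.(\d.((e d) d))))
Alpha-equivalence: compare structure up to binder renaming.
Result: True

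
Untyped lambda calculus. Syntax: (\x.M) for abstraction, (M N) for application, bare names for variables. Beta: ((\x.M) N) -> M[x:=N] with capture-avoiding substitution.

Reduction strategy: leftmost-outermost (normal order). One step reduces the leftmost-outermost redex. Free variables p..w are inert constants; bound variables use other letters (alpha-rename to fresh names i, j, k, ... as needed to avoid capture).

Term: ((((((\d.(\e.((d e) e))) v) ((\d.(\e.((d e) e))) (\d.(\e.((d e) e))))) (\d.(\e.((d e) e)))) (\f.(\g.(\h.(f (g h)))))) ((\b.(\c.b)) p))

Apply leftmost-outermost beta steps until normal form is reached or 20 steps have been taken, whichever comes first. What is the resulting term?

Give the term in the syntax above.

Step 0: ((((((\d.(\e.((d e) e))) v) ((\d.(\e.((d e) e))) (\d.(\e.((d e) e))))) (\d.(\e.((d e) e)))) (\f.(\g.(\h.(f (g h)))))) ((\b.(\c.b)) p))
Step 1: (((((\e.((v e) e)) ((\d.(\e.((d e) e))) (\d.(\e.((d e) e))))) (\d.(\e.((d e) e)))) (\f.(\g.(\h.(f (g h)))))) ((\b.(\c.b)) p))
Step 2: (((((v ((\d.(\e.((d e) e))) (\d.(\e.((d e) e))))) ((\d.(\e.((d e) e))) (\d.(\e.((d e) e))))) (\d.(\e.((d e) e)))) (\f.(\g.(\h.(f (g h)))))) ((\b.(\c.b)) p))
Step 3: (((((v (\e.(((\d.(\e.((d e) e))) e) e))) ((\d.(\e.((d e) e))) (\d.(\e.((d e) e))))) (\d.(\e.((d e) e)))) (\f.(\g.(\h.(f (g h)))))) ((\b.(\c.b)) p))
Step 4: (((((v (\e.((\i.((e i) i)) e))) ((\d.(\e.((d e) e))) (\d.(\e.((d e) e))))) (\d.(\e.((d e) e)))) (\f.(\g.(\h.(f (g h)))))) ((\b.(\c.b)) p))
Step 5: (((((v (\e.((e e) e))) ((\d.(\e.((d e) e))) (\d.(\e.((d e) e))))) (\d.(\e.((d e) e)))) (\f.(\g.(\h.(f (g h)))))) ((\b.(\c.b)) p))
Step 6: (((((v (\e.((e e) e))) (\e.(((\d.(\e.((d e) e))) e) e))) (\d.(\e.((d e) e)))) (\f.(\g.(\h.(f (g h)))))) ((\b.(\c.b)) p))
Step 7: (((((v (\e.((e e) e))) (\e.((\i.((e i) i)) e))) (\d.(\e.((d e) e)))) (\f.(\g.(\h.(f (g h)))))) ((\b.(\c.b)) p))
Step 8: (((((v (\e.((e e) e))) (\e.((e e) e))) (\d.(\e.((d e) e)))) (\f.(\g.(\h.(f (g h)))))) ((\b.(\c.b)) p))
Step 9: (((((v (\e.((e e) e))) (\e.((e e) e))) (\d.(\e.((d e) e)))) (\f.(\g.(\h.(f (g h)))))) (\c.p))

Answer: (((((v (\e.((e e) e))) (\e.((e e) e))) (\d.(\e.((d e) e)))) (\f.(\g.(\h.(f (g h)))))) (\c.p))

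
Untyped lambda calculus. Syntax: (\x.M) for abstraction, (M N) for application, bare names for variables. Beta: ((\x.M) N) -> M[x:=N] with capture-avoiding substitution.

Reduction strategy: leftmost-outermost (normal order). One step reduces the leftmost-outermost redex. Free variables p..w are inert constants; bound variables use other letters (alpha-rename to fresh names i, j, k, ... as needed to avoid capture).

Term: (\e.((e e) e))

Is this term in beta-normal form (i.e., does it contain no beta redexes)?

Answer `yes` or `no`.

Answer: yes

Derivation:
Term: (\e.((e e) e))
No beta redexes found.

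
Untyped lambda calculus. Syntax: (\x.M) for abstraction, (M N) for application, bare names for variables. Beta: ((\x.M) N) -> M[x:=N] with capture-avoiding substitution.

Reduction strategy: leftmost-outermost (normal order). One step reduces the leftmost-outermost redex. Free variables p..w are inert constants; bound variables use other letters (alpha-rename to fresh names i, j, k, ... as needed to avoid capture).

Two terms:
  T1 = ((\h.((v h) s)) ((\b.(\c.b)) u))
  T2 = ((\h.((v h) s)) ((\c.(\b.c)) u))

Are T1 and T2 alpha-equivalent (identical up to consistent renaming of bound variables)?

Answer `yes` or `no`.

Term 1: ((\h.((v h) s)) ((\b.(\c.b)) u))
Term 2: ((\h.((v h) s)) ((\c.(\b.c)) u))
Alpha-equivalence: compare structure up to binder renaming.
Result: True

Answer: yes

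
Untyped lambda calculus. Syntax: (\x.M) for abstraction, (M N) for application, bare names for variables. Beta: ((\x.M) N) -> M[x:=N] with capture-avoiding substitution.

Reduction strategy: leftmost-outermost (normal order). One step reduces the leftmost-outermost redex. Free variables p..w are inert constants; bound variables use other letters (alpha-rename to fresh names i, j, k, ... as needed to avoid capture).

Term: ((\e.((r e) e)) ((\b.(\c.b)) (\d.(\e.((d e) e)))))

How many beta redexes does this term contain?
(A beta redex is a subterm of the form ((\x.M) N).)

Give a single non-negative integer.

Answer: 2

Derivation:
Term: ((\e.((r e) e)) ((\b.(\c.b)) (\d.(\e.((d e) e)))))
  Redex: ((\e.((r e) e)) ((\b.(\c.b)) (\d.(\e.((d e) e)))))
  Redex: ((\b.(\c.b)) (\d.(\e.((d e) e))))
Total redexes: 2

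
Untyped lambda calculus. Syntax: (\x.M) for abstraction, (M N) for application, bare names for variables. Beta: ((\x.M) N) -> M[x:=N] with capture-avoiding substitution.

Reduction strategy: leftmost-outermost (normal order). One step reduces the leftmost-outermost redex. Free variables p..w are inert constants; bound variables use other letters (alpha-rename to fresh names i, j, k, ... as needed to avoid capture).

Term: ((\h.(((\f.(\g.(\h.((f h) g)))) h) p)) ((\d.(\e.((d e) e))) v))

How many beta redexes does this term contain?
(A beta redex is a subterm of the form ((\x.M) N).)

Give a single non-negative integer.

Term: ((\h.(((\f.(\g.(\h.((f h) g)))) h) p)) ((\d.(\e.((d e) e))) v))
  Redex: ((\h.(((\f.(\g.(\h.((f h) g)))) h) p)) ((\d.(\e.((d e) e))) v))
  Redex: ((\f.(\g.(\h.((f h) g)))) h)
  Redex: ((\d.(\e.((d e) e))) v)
Total redexes: 3

Answer: 3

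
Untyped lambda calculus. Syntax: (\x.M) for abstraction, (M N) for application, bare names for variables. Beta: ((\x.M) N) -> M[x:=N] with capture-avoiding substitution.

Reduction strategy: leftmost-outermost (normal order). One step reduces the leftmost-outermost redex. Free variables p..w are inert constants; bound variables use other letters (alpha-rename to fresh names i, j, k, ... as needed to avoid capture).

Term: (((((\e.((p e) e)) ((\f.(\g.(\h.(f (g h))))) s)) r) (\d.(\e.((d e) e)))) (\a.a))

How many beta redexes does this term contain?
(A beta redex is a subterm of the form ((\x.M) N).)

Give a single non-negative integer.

Answer: 2

Derivation:
Term: (((((\e.((p e) e)) ((\f.(\g.(\h.(f (g h))))) s)) r) (\d.(\e.((d e) e)))) (\a.a))
  Redex: ((\e.((p e) e)) ((\f.(\g.(\h.(f (g h))))) s))
  Redex: ((\f.(\g.(\h.(f (g h))))) s)
Total redexes: 2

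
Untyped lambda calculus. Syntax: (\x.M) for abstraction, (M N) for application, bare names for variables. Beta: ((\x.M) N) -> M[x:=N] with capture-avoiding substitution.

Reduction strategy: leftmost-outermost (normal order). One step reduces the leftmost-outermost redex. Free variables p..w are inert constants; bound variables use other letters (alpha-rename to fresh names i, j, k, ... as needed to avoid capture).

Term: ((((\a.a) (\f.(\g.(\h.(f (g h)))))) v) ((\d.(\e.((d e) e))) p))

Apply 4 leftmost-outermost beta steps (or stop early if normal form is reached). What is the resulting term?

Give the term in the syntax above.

Step 0: ((((\a.a) (\f.(\g.(\h.(f (g h)))))) v) ((\d.(\e.((d e) e))) p))
Step 1: (((\f.(\g.(\h.(f (g h))))) v) ((\d.(\e.((d e) e))) p))
Step 2: ((\g.(\h.(v (g h)))) ((\d.(\e.((d e) e))) p))
Step 3: (\h.(v (((\d.(\e.((d e) e))) p) h)))
Step 4: (\h.(v ((\e.((p e) e)) h)))

Answer: (\h.(v ((\e.((p e) e)) h)))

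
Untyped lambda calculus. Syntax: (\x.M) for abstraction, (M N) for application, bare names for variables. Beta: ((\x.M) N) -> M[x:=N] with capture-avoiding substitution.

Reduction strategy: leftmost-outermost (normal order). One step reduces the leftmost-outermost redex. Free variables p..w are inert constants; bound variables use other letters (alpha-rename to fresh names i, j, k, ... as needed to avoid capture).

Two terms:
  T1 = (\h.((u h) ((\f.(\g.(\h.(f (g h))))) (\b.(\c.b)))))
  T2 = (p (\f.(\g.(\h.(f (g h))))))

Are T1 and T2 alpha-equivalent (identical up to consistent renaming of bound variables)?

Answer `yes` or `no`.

Answer: no

Derivation:
Term 1: (\h.((u h) ((\f.(\g.(\h.(f (g h))))) (\b.(\c.b)))))
Term 2: (p (\f.(\g.(\h.(f (g h))))))
Alpha-equivalence: compare structure up to binder renaming.
Result: False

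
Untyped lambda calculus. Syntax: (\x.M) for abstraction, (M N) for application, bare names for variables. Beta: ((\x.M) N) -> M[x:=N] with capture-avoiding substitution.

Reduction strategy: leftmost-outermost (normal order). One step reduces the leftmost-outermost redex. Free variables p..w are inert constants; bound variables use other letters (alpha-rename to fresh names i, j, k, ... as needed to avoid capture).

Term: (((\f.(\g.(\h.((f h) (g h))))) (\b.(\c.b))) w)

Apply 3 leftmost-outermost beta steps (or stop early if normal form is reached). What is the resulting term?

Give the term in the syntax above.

Step 0: (((\f.(\g.(\h.((f h) (g h))))) (\b.(\c.b))) w)
Step 1: ((\g.(\h.(((\b.(\c.b)) h) (g h)))) w)
Step 2: (\h.(((\b.(\c.b)) h) (w h)))
Step 3: (\h.((\c.h) (w h)))

Answer: (\h.((\c.h) (w h)))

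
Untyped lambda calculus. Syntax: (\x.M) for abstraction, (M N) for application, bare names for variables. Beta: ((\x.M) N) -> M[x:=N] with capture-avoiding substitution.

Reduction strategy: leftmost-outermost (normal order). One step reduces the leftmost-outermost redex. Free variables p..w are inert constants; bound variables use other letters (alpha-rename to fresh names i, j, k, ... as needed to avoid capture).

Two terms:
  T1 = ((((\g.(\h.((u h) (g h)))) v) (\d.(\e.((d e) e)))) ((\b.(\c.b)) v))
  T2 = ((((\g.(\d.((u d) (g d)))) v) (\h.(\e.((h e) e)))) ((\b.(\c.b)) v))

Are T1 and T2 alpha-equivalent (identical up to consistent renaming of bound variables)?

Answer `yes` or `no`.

Term 1: ((((\g.(\h.((u h) (g h)))) v) (\d.(\e.((d e) e)))) ((\b.(\c.b)) v))
Term 2: ((((\g.(\d.((u d) (g d)))) v) (\h.(\e.((h e) e)))) ((\b.(\c.b)) v))
Alpha-equivalence: compare structure up to binder renaming.
Result: True

Answer: yes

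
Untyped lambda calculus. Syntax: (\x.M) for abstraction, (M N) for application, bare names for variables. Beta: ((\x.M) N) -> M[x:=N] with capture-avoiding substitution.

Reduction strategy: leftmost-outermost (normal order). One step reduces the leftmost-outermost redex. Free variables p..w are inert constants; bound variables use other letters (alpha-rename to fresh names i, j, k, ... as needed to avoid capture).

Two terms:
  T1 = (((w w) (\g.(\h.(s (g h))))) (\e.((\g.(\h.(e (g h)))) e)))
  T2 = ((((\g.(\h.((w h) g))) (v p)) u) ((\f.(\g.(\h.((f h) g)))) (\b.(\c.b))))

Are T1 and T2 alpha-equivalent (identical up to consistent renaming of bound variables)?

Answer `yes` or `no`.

Term 1: (((w w) (\g.(\h.(s (g h))))) (\e.((\g.(\h.(e (g h)))) e)))
Term 2: ((((\g.(\h.((w h) g))) (v p)) u) ((\f.(\g.(\h.((f h) g)))) (\b.(\c.b))))
Alpha-equivalence: compare structure up to binder renaming.
Result: False

Answer: no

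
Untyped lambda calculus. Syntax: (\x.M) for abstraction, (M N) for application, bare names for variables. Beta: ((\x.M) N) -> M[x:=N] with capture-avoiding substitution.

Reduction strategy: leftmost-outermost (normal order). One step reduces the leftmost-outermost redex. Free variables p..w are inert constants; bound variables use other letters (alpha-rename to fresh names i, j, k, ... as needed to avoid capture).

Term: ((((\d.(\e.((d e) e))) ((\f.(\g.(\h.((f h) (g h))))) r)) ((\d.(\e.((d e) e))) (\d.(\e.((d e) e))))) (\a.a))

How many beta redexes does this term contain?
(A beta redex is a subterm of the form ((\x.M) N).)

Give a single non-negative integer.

Term: ((((\d.(\e.((d e) e))) ((\f.(\g.(\h.((f h) (g h))))) r)) ((\d.(\e.((d e) e))) (\d.(\e.((d e) e))))) (\a.a))
  Redex: ((\d.(\e.((d e) e))) ((\f.(\g.(\h.((f h) (g h))))) r))
  Redex: ((\f.(\g.(\h.((f h) (g h))))) r)
  Redex: ((\d.(\e.((d e) e))) (\d.(\e.((d e) e))))
Total redexes: 3

Answer: 3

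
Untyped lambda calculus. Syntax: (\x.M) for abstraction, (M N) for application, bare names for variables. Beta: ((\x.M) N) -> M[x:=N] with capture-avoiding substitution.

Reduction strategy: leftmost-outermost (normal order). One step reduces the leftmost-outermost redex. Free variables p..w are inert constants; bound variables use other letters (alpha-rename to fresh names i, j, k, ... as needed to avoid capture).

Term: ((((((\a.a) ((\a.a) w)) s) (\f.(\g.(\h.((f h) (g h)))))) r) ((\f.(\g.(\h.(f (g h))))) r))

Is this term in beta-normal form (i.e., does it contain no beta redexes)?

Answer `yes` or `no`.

Term: ((((((\a.a) ((\a.a) w)) s) (\f.(\g.(\h.((f h) (g h)))))) r) ((\f.(\g.(\h.(f (g h))))) r))
Found 3 beta redex(es).

Answer: no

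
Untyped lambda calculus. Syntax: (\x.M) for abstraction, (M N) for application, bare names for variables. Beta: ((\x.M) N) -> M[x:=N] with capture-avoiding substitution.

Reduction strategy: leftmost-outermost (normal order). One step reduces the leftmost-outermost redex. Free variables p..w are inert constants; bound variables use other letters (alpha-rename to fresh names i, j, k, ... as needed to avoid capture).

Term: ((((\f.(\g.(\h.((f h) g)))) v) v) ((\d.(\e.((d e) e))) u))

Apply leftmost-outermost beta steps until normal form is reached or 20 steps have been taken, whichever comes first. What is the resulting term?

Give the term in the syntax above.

Step 0: ((((\f.(\g.(\h.((f h) g)))) v) v) ((\d.(\e.((d e) e))) u))
Step 1: (((\g.(\h.((v h) g))) v) ((\d.(\e.((d e) e))) u))
Step 2: ((\h.((v h) v)) ((\d.(\e.((d e) e))) u))
Step 3: ((v ((\d.(\e.((d e) e))) u)) v)
Step 4: ((v (\e.((u e) e))) v)

Answer: ((v (\e.((u e) e))) v)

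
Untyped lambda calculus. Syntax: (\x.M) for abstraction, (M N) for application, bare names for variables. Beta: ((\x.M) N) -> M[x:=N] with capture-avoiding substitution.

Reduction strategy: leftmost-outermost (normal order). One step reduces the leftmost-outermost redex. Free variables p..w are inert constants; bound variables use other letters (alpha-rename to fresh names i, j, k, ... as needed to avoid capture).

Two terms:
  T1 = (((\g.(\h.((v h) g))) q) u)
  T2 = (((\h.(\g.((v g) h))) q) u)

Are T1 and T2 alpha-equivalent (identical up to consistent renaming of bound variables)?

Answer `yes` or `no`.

Answer: yes

Derivation:
Term 1: (((\g.(\h.((v h) g))) q) u)
Term 2: (((\h.(\g.((v g) h))) q) u)
Alpha-equivalence: compare structure up to binder renaming.
Result: True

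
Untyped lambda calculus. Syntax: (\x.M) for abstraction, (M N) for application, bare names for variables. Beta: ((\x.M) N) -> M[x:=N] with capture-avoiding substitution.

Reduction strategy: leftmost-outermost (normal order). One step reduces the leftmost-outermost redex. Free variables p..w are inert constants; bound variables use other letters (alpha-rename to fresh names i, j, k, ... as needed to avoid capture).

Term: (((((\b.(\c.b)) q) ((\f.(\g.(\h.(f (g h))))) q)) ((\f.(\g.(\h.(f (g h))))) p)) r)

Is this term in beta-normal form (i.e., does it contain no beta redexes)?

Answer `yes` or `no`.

Answer: no

Derivation:
Term: (((((\b.(\c.b)) q) ((\f.(\g.(\h.(f (g h))))) q)) ((\f.(\g.(\h.(f (g h))))) p)) r)
Found 3 beta redex(es).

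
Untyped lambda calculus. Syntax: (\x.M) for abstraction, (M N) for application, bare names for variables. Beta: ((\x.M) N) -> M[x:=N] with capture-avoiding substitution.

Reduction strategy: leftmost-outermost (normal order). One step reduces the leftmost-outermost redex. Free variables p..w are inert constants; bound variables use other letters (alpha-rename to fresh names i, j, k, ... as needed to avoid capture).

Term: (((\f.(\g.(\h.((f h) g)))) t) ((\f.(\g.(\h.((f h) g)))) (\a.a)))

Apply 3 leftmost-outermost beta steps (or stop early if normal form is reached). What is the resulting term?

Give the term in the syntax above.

Answer: (\h.((t h) (\g.(\h.(((\a.a) h) g)))))

Derivation:
Step 0: (((\f.(\g.(\h.((f h) g)))) t) ((\f.(\g.(\h.((f h) g)))) (\a.a)))
Step 1: ((\g.(\h.((t h) g))) ((\f.(\g.(\h.((f h) g)))) (\a.a)))
Step 2: (\h.((t h) ((\f.(\g.(\h.((f h) g)))) (\a.a))))
Step 3: (\h.((t h) (\g.(\h.(((\a.a) h) g)))))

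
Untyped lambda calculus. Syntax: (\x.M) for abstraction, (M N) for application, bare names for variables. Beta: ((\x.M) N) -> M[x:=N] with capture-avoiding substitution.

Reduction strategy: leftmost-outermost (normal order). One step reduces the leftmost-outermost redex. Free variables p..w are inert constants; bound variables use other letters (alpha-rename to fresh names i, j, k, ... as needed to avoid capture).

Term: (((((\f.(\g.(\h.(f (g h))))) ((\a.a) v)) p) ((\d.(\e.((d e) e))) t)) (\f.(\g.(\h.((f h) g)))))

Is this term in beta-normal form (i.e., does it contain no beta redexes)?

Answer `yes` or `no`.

Answer: no

Derivation:
Term: (((((\f.(\g.(\h.(f (g h))))) ((\a.a) v)) p) ((\d.(\e.((d e) e))) t)) (\f.(\g.(\h.((f h) g)))))
Found 3 beta redex(es).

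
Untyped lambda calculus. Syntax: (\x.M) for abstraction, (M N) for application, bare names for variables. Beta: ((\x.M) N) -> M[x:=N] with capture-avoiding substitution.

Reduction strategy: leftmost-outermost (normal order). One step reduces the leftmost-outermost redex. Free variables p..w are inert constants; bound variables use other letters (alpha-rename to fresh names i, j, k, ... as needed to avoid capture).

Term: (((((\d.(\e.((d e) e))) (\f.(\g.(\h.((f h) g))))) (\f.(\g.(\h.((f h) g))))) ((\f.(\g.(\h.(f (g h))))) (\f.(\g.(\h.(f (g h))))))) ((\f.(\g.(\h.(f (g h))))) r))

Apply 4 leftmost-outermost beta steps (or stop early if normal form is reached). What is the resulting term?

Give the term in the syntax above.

Step 0: (((((\d.(\e.((d e) e))) (\f.(\g.(\h.((f h) g))))) (\f.(\g.(\h.((f h) g))))) ((\f.(\g.(\h.(f (g h))))) (\f.(\g.(\h.(f (g h))))))) ((\f.(\g.(\h.(f (g h))))) r))
Step 1: ((((\e.(((\f.(\g.(\h.((f h) g)))) e) e)) (\f.(\g.(\h.((f h) g))))) ((\f.(\g.(\h.(f (g h))))) (\f.(\g.(\h.(f (g h))))))) ((\f.(\g.(\h.(f (g h))))) r))
Step 2: (((((\f.(\g.(\h.((f h) g)))) (\f.(\g.(\h.((f h) g))))) (\f.(\g.(\h.((f h) g))))) ((\f.(\g.(\h.(f (g h))))) (\f.(\g.(\h.(f (g h))))))) ((\f.(\g.(\h.(f (g h))))) r))
Step 3: ((((\g.(\h.(((\f.(\g.(\h.((f h) g)))) h) g))) (\f.(\g.(\h.((f h) g))))) ((\f.(\g.(\h.(f (g h))))) (\f.(\g.(\h.(f (g h))))))) ((\f.(\g.(\h.(f (g h))))) r))
Step 4: (((\h.(((\f.(\g.(\h.((f h) g)))) h) (\f.(\g.(\h.((f h) g)))))) ((\f.(\g.(\h.(f (g h))))) (\f.(\g.(\h.(f (g h))))))) ((\f.(\g.(\h.(f (g h))))) r))

Answer: (((\h.(((\f.(\g.(\h.((f h) g)))) h) (\f.(\g.(\h.((f h) g)))))) ((\f.(\g.(\h.(f (g h))))) (\f.(\g.(\h.(f (g h))))))) ((\f.(\g.(\h.(f (g h))))) r))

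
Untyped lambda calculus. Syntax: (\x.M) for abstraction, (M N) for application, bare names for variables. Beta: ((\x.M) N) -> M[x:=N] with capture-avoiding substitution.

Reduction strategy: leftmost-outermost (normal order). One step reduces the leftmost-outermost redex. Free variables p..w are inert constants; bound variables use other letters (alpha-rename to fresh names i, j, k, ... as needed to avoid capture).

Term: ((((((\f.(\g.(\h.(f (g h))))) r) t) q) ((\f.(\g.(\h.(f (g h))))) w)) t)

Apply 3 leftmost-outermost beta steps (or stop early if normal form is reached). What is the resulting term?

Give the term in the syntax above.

Step 0: ((((((\f.(\g.(\h.(f (g h))))) r) t) q) ((\f.(\g.(\h.(f (g h))))) w)) t)
Step 1: (((((\g.(\h.(r (g h)))) t) q) ((\f.(\g.(\h.(f (g h))))) w)) t)
Step 2: ((((\h.(r (t h))) q) ((\f.(\g.(\h.(f (g h))))) w)) t)
Step 3: (((r (t q)) ((\f.(\g.(\h.(f (g h))))) w)) t)

Answer: (((r (t q)) ((\f.(\g.(\h.(f (g h))))) w)) t)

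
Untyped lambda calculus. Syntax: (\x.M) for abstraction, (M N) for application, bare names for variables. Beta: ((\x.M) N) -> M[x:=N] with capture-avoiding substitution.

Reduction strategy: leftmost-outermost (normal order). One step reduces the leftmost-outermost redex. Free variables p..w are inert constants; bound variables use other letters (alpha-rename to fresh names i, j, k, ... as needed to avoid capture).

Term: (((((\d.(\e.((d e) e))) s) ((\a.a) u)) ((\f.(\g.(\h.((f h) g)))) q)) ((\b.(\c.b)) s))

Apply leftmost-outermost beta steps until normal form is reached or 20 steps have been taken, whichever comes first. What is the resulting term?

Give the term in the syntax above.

Step 0: (((((\d.(\e.((d e) e))) s) ((\a.a) u)) ((\f.(\g.(\h.((f h) g)))) q)) ((\b.(\c.b)) s))
Step 1: ((((\e.((s e) e)) ((\a.a) u)) ((\f.(\g.(\h.((f h) g)))) q)) ((\b.(\c.b)) s))
Step 2: ((((s ((\a.a) u)) ((\a.a) u)) ((\f.(\g.(\h.((f h) g)))) q)) ((\b.(\c.b)) s))
Step 3: ((((s u) ((\a.a) u)) ((\f.(\g.(\h.((f h) g)))) q)) ((\b.(\c.b)) s))
Step 4: ((((s u) u) ((\f.(\g.(\h.((f h) g)))) q)) ((\b.(\c.b)) s))
Step 5: ((((s u) u) (\g.(\h.((q h) g)))) ((\b.(\c.b)) s))
Step 6: ((((s u) u) (\g.(\h.((q h) g)))) (\c.s))

Answer: ((((s u) u) (\g.(\h.((q h) g)))) (\c.s))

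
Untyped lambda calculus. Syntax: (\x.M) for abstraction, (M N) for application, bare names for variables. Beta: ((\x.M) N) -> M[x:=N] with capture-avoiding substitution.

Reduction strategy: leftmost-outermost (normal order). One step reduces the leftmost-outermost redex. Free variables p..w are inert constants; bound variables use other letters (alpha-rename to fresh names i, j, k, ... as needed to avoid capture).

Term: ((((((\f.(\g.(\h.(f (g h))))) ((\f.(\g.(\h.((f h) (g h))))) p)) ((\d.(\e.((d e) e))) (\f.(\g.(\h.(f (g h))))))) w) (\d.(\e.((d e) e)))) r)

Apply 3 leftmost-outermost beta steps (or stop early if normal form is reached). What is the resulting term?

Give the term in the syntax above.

Step 0: ((((((\f.(\g.(\h.(f (g h))))) ((\f.(\g.(\h.((f h) (g h))))) p)) ((\d.(\e.((d e) e))) (\f.(\g.(\h.(f (g h))))))) w) (\d.(\e.((d e) e)))) r)
Step 1: (((((\g.(\h.(((\f.(\g.(\h.((f h) (g h))))) p) (g h)))) ((\d.(\e.((d e) e))) (\f.(\g.(\h.(f (g h))))))) w) (\d.(\e.((d e) e)))) r)
Step 2: ((((\h.(((\f.(\g.(\h.((f h) (g h))))) p) (((\d.(\e.((d e) e))) (\f.(\g.(\h.(f (g h)))))) h))) w) (\d.(\e.((d e) e)))) r)
Step 3: (((((\f.(\g.(\h.((f h) (g h))))) p) (((\d.(\e.((d e) e))) (\f.(\g.(\h.(f (g h)))))) w)) (\d.(\e.((d e) e)))) r)

Answer: (((((\f.(\g.(\h.((f h) (g h))))) p) (((\d.(\e.((d e) e))) (\f.(\g.(\h.(f (g h)))))) w)) (\d.(\e.((d e) e)))) r)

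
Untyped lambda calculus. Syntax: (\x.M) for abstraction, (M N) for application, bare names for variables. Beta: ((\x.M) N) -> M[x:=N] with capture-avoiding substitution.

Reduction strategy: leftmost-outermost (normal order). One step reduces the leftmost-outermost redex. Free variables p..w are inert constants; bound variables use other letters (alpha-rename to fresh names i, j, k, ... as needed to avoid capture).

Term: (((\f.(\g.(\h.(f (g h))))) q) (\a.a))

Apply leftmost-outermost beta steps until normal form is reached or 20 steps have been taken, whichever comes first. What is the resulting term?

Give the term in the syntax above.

Answer: (\h.(q h))

Derivation:
Step 0: (((\f.(\g.(\h.(f (g h))))) q) (\a.a))
Step 1: ((\g.(\h.(q (g h)))) (\a.a))
Step 2: (\h.(q ((\a.a) h)))
Step 3: (\h.(q h))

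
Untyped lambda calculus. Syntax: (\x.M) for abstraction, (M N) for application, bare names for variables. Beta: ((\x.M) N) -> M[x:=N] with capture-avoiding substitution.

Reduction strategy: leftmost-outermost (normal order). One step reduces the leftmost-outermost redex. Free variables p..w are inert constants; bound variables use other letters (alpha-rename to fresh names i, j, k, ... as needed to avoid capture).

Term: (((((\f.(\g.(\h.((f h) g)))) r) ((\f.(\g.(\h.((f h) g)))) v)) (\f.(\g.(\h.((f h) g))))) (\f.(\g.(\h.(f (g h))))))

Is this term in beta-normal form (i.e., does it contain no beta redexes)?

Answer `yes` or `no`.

Answer: no

Derivation:
Term: (((((\f.(\g.(\h.((f h) g)))) r) ((\f.(\g.(\h.((f h) g)))) v)) (\f.(\g.(\h.((f h) g))))) (\f.(\g.(\h.(f (g h))))))
Found 2 beta redex(es).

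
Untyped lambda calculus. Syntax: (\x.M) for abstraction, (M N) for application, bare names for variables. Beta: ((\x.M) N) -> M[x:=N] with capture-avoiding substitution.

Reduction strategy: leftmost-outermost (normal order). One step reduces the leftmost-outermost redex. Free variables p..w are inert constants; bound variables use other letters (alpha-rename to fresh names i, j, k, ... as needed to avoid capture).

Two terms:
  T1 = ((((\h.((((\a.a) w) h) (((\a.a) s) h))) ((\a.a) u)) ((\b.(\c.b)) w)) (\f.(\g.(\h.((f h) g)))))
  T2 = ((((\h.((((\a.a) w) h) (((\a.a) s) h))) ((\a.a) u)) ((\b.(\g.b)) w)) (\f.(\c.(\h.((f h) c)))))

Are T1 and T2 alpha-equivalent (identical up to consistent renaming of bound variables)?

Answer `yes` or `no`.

Term 1: ((((\h.((((\a.a) w) h) (((\a.a) s) h))) ((\a.a) u)) ((\b.(\c.b)) w)) (\f.(\g.(\h.((f h) g)))))
Term 2: ((((\h.((((\a.a) w) h) (((\a.a) s) h))) ((\a.a) u)) ((\b.(\g.b)) w)) (\f.(\c.(\h.((f h) c)))))
Alpha-equivalence: compare structure up to binder renaming.
Result: True

Answer: yes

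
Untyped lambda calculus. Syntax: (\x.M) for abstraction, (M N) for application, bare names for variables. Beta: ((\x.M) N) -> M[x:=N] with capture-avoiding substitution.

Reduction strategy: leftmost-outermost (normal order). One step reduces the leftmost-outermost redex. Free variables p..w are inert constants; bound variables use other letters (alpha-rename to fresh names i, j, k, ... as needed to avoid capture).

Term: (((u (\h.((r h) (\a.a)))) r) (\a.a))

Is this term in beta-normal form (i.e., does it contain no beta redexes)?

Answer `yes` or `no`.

Answer: yes

Derivation:
Term: (((u (\h.((r h) (\a.a)))) r) (\a.a))
No beta redexes found.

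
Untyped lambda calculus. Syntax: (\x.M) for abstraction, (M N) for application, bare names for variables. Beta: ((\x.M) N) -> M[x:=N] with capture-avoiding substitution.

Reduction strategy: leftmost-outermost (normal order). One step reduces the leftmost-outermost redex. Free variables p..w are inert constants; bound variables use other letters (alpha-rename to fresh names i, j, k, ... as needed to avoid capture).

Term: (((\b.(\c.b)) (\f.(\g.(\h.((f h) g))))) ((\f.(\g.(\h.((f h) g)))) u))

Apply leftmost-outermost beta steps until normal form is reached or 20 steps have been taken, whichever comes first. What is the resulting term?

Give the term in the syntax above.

Step 0: (((\b.(\c.b)) (\f.(\g.(\h.((f h) g))))) ((\f.(\g.(\h.((f h) g)))) u))
Step 1: ((\c.(\f.(\g.(\h.((f h) g))))) ((\f.(\g.(\h.((f h) g)))) u))
Step 2: (\f.(\g.(\h.((f h) g))))

Answer: (\f.(\g.(\h.((f h) g))))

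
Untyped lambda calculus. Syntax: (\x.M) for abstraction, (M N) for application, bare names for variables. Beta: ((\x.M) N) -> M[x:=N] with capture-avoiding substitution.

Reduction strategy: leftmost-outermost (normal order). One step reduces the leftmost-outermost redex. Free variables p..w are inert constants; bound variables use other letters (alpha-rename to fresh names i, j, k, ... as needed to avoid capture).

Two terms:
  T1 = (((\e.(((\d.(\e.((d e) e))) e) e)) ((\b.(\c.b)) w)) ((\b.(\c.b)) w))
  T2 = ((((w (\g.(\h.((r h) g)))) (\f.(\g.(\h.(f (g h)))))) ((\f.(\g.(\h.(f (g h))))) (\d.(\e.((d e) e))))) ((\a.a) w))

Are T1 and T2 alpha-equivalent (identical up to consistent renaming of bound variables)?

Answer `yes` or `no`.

Answer: no

Derivation:
Term 1: (((\e.(((\d.(\e.((d e) e))) e) e)) ((\b.(\c.b)) w)) ((\b.(\c.b)) w))
Term 2: ((((w (\g.(\h.((r h) g)))) (\f.(\g.(\h.(f (g h)))))) ((\f.(\g.(\h.(f (g h))))) (\d.(\e.((d e) e))))) ((\a.a) w))
Alpha-equivalence: compare structure up to binder renaming.
Result: False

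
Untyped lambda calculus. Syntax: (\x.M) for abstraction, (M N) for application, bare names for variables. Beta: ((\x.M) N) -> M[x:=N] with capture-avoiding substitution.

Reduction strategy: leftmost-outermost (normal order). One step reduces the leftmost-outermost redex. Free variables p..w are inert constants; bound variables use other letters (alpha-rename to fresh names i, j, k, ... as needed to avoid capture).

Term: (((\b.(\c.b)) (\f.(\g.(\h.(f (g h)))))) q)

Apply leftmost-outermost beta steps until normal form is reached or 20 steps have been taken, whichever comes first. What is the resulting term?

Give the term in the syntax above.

Answer: (\f.(\g.(\h.(f (g h)))))

Derivation:
Step 0: (((\b.(\c.b)) (\f.(\g.(\h.(f (g h)))))) q)
Step 1: ((\c.(\f.(\g.(\h.(f (g h)))))) q)
Step 2: (\f.(\g.(\h.(f (g h)))))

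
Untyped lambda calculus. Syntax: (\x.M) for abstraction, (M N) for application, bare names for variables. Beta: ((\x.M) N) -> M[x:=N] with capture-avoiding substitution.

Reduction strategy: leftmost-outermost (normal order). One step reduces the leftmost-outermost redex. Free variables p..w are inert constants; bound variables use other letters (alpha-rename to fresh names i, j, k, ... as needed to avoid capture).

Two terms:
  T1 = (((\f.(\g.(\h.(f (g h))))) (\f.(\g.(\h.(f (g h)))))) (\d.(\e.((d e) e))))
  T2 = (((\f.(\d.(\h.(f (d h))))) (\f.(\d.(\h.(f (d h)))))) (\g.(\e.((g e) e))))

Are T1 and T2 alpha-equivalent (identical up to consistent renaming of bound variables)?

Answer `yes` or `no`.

Answer: yes

Derivation:
Term 1: (((\f.(\g.(\h.(f (g h))))) (\f.(\g.(\h.(f (g h)))))) (\d.(\e.((d e) e))))
Term 2: (((\f.(\d.(\h.(f (d h))))) (\f.(\d.(\h.(f (d h)))))) (\g.(\e.((g e) e))))
Alpha-equivalence: compare structure up to binder renaming.
Result: True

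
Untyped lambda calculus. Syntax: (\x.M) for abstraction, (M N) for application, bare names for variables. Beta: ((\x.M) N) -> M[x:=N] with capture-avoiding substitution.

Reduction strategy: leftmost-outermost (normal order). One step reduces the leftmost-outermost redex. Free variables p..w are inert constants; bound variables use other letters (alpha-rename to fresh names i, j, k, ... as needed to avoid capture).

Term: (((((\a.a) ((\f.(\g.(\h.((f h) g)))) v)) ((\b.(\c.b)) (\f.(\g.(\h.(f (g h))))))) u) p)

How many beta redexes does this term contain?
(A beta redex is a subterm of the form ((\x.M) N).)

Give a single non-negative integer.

Term: (((((\a.a) ((\f.(\g.(\h.((f h) g)))) v)) ((\b.(\c.b)) (\f.(\g.(\h.(f (g h))))))) u) p)
  Redex: ((\a.a) ((\f.(\g.(\h.((f h) g)))) v))
  Redex: ((\f.(\g.(\h.((f h) g)))) v)
  Redex: ((\b.(\c.b)) (\f.(\g.(\h.(f (g h))))))
Total redexes: 3

Answer: 3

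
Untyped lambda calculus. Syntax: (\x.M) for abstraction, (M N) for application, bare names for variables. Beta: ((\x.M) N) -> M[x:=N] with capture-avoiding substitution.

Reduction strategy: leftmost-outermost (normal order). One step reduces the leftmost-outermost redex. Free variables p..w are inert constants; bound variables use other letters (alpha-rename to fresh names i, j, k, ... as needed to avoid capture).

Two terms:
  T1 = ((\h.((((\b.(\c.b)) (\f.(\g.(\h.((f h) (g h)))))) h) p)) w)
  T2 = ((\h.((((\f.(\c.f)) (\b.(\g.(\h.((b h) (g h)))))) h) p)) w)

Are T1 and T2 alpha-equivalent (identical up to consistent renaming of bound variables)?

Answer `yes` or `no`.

Answer: yes

Derivation:
Term 1: ((\h.((((\b.(\c.b)) (\f.(\g.(\h.((f h) (g h)))))) h) p)) w)
Term 2: ((\h.((((\f.(\c.f)) (\b.(\g.(\h.((b h) (g h)))))) h) p)) w)
Alpha-equivalence: compare structure up to binder renaming.
Result: True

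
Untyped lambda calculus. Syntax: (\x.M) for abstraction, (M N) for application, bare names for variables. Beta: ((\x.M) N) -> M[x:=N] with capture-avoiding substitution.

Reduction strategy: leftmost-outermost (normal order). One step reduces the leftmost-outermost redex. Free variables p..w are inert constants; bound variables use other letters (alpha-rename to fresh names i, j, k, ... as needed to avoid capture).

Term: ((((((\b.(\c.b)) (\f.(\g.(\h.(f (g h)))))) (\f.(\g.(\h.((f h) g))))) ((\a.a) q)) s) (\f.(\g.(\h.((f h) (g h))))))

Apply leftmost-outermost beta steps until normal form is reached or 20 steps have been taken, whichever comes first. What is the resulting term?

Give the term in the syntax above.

Answer: (q (s (\f.(\g.(\h.((f h) (g h)))))))

Derivation:
Step 0: ((((((\b.(\c.b)) (\f.(\g.(\h.(f (g h)))))) (\f.(\g.(\h.((f h) g))))) ((\a.a) q)) s) (\f.(\g.(\h.((f h) (g h))))))
Step 1: (((((\c.(\f.(\g.(\h.(f (g h)))))) (\f.(\g.(\h.((f h) g))))) ((\a.a) q)) s) (\f.(\g.(\h.((f h) (g h))))))
Step 2: ((((\f.(\g.(\h.(f (g h))))) ((\a.a) q)) s) (\f.(\g.(\h.((f h) (g h))))))
Step 3: (((\g.(\h.(((\a.a) q) (g h)))) s) (\f.(\g.(\h.((f h) (g h))))))
Step 4: ((\h.(((\a.a) q) (s h))) (\f.(\g.(\h.((f h) (g h))))))
Step 5: (((\a.a) q) (s (\f.(\g.(\h.((f h) (g h)))))))
Step 6: (q (s (\f.(\g.(\h.((f h) (g h)))))))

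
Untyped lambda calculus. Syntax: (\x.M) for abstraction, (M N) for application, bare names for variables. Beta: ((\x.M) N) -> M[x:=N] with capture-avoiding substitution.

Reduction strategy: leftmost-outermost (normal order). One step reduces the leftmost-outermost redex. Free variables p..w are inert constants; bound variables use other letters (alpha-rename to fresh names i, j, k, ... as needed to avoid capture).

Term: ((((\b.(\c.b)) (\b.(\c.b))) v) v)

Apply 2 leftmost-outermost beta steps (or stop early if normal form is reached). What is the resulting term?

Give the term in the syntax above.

Answer: ((\b.(\c.b)) v)

Derivation:
Step 0: ((((\b.(\c.b)) (\b.(\c.b))) v) v)
Step 1: (((\c.(\b.(\c.b))) v) v)
Step 2: ((\b.(\c.b)) v)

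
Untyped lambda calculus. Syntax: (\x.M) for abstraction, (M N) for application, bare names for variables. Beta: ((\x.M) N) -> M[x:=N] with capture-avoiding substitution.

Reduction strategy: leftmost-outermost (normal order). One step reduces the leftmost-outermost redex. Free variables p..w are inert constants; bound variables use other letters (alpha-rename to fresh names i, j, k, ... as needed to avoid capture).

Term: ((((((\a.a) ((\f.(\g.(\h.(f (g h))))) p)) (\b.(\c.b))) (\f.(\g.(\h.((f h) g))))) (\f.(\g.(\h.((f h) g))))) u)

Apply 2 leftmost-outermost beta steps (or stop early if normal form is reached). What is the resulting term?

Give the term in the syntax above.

Answer: (((((\g.(\h.(p (g h)))) (\b.(\c.b))) (\f.(\g.(\h.((f h) g))))) (\f.(\g.(\h.((f h) g))))) u)

Derivation:
Step 0: ((((((\a.a) ((\f.(\g.(\h.(f (g h))))) p)) (\b.(\c.b))) (\f.(\g.(\h.((f h) g))))) (\f.(\g.(\h.((f h) g))))) u)
Step 1: ((((((\f.(\g.(\h.(f (g h))))) p) (\b.(\c.b))) (\f.(\g.(\h.((f h) g))))) (\f.(\g.(\h.((f h) g))))) u)
Step 2: (((((\g.(\h.(p (g h)))) (\b.(\c.b))) (\f.(\g.(\h.((f h) g))))) (\f.(\g.(\h.((f h) g))))) u)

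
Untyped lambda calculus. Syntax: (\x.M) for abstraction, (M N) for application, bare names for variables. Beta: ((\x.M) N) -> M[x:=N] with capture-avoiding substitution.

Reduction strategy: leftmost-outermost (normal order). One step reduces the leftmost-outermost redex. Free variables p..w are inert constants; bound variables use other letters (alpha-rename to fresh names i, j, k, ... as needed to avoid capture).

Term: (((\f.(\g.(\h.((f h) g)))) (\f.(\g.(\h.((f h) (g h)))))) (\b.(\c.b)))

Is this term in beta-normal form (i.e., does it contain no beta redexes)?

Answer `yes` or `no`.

Term: (((\f.(\g.(\h.((f h) g)))) (\f.(\g.(\h.((f h) (g h)))))) (\b.(\c.b)))
Found 1 beta redex(es).

Answer: no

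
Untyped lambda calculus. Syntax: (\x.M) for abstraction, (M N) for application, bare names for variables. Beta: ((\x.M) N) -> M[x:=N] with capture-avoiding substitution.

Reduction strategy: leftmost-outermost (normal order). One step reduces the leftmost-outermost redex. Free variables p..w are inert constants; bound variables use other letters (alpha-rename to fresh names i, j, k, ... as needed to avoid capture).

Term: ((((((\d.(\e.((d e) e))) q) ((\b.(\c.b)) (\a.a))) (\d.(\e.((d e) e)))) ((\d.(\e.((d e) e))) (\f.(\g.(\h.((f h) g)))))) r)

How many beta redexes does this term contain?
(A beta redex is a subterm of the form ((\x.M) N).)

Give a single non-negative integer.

Term: ((((((\d.(\e.((d e) e))) q) ((\b.(\c.b)) (\a.a))) (\d.(\e.((d e) e)))) ((\d.(\e.((d e) e))) (\f.(\g.(\h.((f h) g)))))) r)
  Redex: ((\d.(\e.((d e) e))) q)
  Redex: ((\b.(\c.b)) (\a.a))
  Redex: ((\d.(\e.((d e) e))) (\f.(\g.(\h.((f h) g)))))
Total redexes: 3

Answer: 3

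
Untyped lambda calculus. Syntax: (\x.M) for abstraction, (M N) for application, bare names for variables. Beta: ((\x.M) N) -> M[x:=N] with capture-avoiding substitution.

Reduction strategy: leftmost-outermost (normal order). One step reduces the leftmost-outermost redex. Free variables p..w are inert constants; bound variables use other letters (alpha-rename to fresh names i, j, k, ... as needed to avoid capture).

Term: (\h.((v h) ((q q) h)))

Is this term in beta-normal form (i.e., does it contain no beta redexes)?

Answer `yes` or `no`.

Term: (\h.((v h) ((q q) h)))
No beta redexes found.

Answer: yes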